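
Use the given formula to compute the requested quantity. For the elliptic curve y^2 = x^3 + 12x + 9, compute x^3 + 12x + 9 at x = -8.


Compute x^3 + 12x + 9 at x = -8:
x^3 = (-8)^3 = -512
12*x = 12*(-8) = -96
Sum: -512 - 96 + 9 = -599

-599


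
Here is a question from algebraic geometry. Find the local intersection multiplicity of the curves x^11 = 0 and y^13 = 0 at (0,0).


The intersection multiplicity of V(x^a) and V(y^b) at the origin is:
I(O; V(x^11), V(y^13)) = dim_k(k[x,y]/(x^11, y^13))
A basis for k[x,y]/(x^11, y^13) is the set of monomials x^i * y^j
where 0 <= i < 11 and 0 <= j < 13.
The number of such monomials is 11 * 13 = 143

143


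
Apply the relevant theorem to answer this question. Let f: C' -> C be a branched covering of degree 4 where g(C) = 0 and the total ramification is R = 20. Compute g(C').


Riemann-Hurwitz formula: 2g' - 2 = d(2g - 2) + R
Given: d = 4, g = 0, R = 20
2g' - 2 = 4*(2*0 - 2) + 20
2g' - 2 = 4*(-2) + 20
2g' - 2 = -8 + 20 = 12
2g' = 14
g' = 7

7


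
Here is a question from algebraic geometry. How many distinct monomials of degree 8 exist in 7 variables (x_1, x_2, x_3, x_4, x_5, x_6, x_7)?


The number of degree-8 monomials in 7 variables is C(d+n-1, n-1).
= C(8+7-1, 7-1) = C(14, 6)
= 3003

3003


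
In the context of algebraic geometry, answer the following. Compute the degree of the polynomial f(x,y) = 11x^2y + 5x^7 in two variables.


Examine each term for its total degree (sum of exponents).
  Term '11x^2y' has total degree 2+1 = 3.
  Term '5x^7' has total degree 7+0 = 7.
The maximum total degree among all terms is 7.

7


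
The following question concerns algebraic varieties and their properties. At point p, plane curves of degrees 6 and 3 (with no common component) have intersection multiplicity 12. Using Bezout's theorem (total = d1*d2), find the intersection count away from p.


By Bezout's theorem, the total intersection number is d1 * d2.
Total = 6 * 3 = 18
Intersection multiplicity at p = 12
Remaining intersections = 18 - 12 = 6

6


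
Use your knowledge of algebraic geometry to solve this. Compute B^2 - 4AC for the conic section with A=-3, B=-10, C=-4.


The discriminant of a conic Ax^2 + Bxy + Cy^2 + ... = 0 is B^2 - 4AC.
B^2 = (-10)^2 = 100
4AC = 4*(-3)*(-4) = 48
Discriminant = 100 - 48 = 52

52


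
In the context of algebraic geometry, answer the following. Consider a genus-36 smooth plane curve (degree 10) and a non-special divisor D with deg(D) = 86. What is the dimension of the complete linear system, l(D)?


First, compute the genus of a smooth plane curve of degree 10:
g = (d-1)(d-2)/2 = (10-1)(10-2)/2 = 36
For a non-special divisor D (i.e., h^1(D) = 0), Riemann-Roch gives:
l(D) = deg(D) - g + 1
Since deg(D) = 86 >= 2g - 1 = 71, D is non-special.
l(D) = 86 - 36 + 1 = 51

51


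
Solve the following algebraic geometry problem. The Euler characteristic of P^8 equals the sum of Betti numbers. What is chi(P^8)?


The complex projective space P^8 has one cell in each even real dimension 0, 2, ..., 16.
The cohomology groups are H^{2k}(P^8) = Z for k = 0,...,8, and 0 otherwise.
Euler characteristic = sum of Betti numbers = 1 per even-dimensional cohomology group.
chi(P^8) = 8 + 1 = 9

9


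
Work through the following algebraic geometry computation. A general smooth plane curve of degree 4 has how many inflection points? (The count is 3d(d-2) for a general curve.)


For a general smooth plane curve C of degree d, the inflection points are
the intersection of C with its Hessian curve, which has degree 3(d-2).
By Bezout, the total intersection number is d * 3(d-2) = 4 * 6 = 24.
For a general curve every flex is ordinary, so each contributes
multiplicity 1 to C·Hess(C), and the number of distinct inflection
points is 3d(d-2).
Inflection points = 3*4*(4-2) = 3*4*2 = 24

24


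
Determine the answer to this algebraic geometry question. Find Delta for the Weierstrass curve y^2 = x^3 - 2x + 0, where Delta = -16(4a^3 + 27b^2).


Compute each component:
4a^3 = 4*(-2)^3 = 4*(-8) = -32
27b^2 = 27*0^2 = 27*0 = 0
4a^3 + 27b^2 = -32 + 0 = -32
Delta = -16*(-32) = 512

512


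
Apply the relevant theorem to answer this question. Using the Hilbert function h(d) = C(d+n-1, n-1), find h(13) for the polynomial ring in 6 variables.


The Hilbert function for the polynomial ring in 6 variables is:
h(d) = C(d+n-1, n-1)
h(13) = C(13+6-1, 6-1) = C(18, 5)
= 18! / (5! * 13!)
= 8568

8568


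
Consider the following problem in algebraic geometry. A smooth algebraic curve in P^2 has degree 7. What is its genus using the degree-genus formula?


Using the genus formula for smooth plane curves:
g = (d-1)(d-2)/2
g = (7-1)(7-2)/2
g = 6*5/2
g = 30/2 = 15

15


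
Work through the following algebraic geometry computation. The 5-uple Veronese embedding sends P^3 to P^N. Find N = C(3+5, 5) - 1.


The Veronese embedding v_d: P^n -> P^N maps each point to all
degree-d monomials in n+1 homogeneous coordinates.
N = C(n+d, d) - 1
N = C(3+5, 5) - 1
N = C(8, 5) - 1
C(8, 5) = 56
N = 56 - 1 = 55

55


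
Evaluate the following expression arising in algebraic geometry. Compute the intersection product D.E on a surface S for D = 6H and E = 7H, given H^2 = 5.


Using bilinearity of the intersection pairing on a surface S:
(aH).(bH) = ab * (H.H)
We have H^2 = 5.
D.E = (6H).(7H) = 6*7*5
= 42*5
= 210

210


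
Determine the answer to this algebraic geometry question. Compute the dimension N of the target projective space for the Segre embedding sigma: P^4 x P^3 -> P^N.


The Segre embedding maps P^m x P^n into P^N via
all products of coordinates from each factor.
N = (m+1)(n+1) - 1
N = (4+1)(3+1) - 1
N = 5*4 - 1
N = 20 - 1 = 19

19


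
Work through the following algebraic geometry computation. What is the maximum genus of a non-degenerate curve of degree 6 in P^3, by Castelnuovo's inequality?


Castelnuovo's bound: write d - 1 = m(r-1) + epsilon with 0 <= epsilon < r-1.
d - 1 = 6 - 1 = 5
r - 1 = 3 - 1 = 2
5 = 2*2 + 1, so m = 2, epsilon = 1
pi(d, r) = m(m-1)(r-1)/2 + m*epsilon
= 2*1*2/2 + 2*1
= 4/2 + 2
= 2 + 2 = 4

4


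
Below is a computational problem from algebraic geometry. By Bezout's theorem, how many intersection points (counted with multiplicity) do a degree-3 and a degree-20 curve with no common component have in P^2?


Bezout's theorem states the intersection count equals the product of degrees.
Intersection count = 3 * 20 = 60

60


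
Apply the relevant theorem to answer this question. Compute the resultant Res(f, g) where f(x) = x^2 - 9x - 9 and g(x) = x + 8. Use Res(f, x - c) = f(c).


For Res(f, x - c), we evaluate f at x = c.
f(-8) = (-8)^2 - 9*(-8) - 9
= 64 + 72 - 9
= 136 - 9 = 127
Res(f, g) = 127

127


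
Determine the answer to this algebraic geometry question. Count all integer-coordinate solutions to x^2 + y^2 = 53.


Systematically check integer values of x where x^2 <= 53.
For each valid x, check if 53 - x^2 is a perfect square.
x=2: 53 - 4 = 49, sqrt = 7 (valid)
x=7: 53 - 49 = 4, sqrt = 2 (valid)
Total integer solutions found: 8

8


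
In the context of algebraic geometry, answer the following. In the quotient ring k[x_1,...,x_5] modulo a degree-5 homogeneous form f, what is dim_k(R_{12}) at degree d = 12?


For R = k[x_1,...,x_n]/(f) with f homogeneous of degree e:
The Hilbert series is (1 - t^e)/(1 - t)^n.
So h(d) = C(d+n-1, n-1) - C(d-e+n-1, n-1) for d >= e.
With n=5, e=5, d=12:
C(12+5-1, 5-1) = C(16, 4) = 1820
C(12-5+5-1, 5-1) = C(11, 4) = 330
h(12) = 1820 - 330 = 1490

1490


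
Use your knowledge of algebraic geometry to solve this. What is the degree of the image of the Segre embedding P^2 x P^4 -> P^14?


The degree of the Segre variety P^2 x P^4 is C(m+n, m).
= C(6, 2)
= 15

15


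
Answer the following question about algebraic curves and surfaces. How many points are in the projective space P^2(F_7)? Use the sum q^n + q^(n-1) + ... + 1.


P^2(F_7) has (q^(n+1) - 1)/(q - 1) points.
= 7^2 + 7^1 + 7^0
= 49 + 7 + 1
= 57

57


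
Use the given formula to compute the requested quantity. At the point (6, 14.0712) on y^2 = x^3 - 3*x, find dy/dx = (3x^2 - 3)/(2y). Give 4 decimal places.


Using implicit differentiation of y^2 = x^3 - 3*x:
2y * dy/dx = 3x^2 - 3
dy/dx = (3x^2 - 3)/(2y)
Numerator: 3*6^2 - 3 = 105
Denominator: 2*14.0712 = 28.1424
dy/dx = 105/28.1424 = 3.7310

3.7310


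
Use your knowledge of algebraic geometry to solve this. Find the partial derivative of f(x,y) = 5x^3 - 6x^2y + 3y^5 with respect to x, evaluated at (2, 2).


df/dx = 3*5*x^2 + 2*(-6)*x^1*y
At (2,2): 3*5*2^2 + 2*(-6)*2^1*2
= 60 - 48
= 12

12


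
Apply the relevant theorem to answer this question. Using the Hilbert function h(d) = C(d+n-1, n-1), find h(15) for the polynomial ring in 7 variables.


The Hilbert function for the polynomial ring in 7 variables is:
h(d) = C(d+n-1, n-1)
h(15) = C(15+7-1, 7-1) = C(21, 6)
= 21! / (6! * 15!)
= 54264

54264


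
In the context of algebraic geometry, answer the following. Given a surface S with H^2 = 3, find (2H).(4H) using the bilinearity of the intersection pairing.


Using bilinearity of the intersection pairing on a surface S:
(aH).(bH) = ab * (H.H)
We have H^2 = 3.
D.E = (2H).(4H) = 2*4*3
= 8*3
= 24

24


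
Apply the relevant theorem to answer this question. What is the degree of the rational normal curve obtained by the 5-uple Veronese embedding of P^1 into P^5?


The rational normal curve in P^5 is the image of P^1 under the 5-uple Veronese.
A general hyperplane in P^5 pulls back to a degree-5 form on P^1, which has 5 zeros,
so the curve meets a general hyperplane in 5 points. Degree = 5.

5


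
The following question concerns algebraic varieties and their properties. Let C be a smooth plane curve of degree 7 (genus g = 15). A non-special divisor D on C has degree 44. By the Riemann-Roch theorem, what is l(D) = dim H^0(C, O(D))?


First, compute the genus of a smooth plane curve of degree 7:
g = (d-1)(d-2)/2 = (7-1)(7-2)/2 = 15
For a non-special divisor D (i.e., h^1(D) = 0), Riemann-Roch gives:
l(D) = deg(D) - g + 1
Since deg(D) = 44 >= 2g - 1 = 29, D is non-special.
l(D) = 44 - 15 + 1 = 30

30


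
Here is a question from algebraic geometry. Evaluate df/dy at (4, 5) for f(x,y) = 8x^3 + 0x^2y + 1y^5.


df/dy = 0*x^2 + 5*1*y^4
At (4,5): 0*4^2 + 5*1*5^4
= 0 + 3125
= 3125

3125


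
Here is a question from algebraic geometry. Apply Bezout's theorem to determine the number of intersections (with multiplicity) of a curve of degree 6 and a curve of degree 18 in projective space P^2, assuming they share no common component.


Bezout's theorem states the intersection count equals the product of degrees.
Intersection count = 6 * 18 = 108

108


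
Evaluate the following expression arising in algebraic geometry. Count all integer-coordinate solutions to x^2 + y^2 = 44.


Systematically check integer values of x where x^2 <= 44.
For each valid x, check if 44 - x^2 is a perfect square.
Total integer solutions found: 0

0


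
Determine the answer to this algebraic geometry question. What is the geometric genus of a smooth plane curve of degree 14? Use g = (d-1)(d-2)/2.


Using the genus formula for smooth plane curves:
g = (d-1)(d-2)/2
g = (14-1)(14-2)/2
g = 13*12/2
g = 156/2 = 78

78


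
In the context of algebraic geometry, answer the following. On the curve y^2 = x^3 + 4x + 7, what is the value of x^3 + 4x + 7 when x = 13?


Compute x^3 + 4x + 7 at x = 13:
x^3 = 13^3 = 2197
4*x = 4*13 = 52
Sum: 2197 + 52 + 7 = 2256

2256


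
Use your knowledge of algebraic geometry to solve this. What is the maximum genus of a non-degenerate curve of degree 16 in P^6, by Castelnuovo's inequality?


Castelnuovo's bound: write d - 1 = m(r-1) + epsilon with 0 <= epsilon < r-1.
d - 1 = 16 - 1 = 15
r - 1 = 6 - 1 = 5
15 = 3*5 + 0, so m = 3, epsilon = 0
pi(d, r) = m(m-1)(r-1)/2 + m*epsilon
= 3*2*5/2 + 3*0
= 30/2 + 0
= 15 + 0 = 15

15


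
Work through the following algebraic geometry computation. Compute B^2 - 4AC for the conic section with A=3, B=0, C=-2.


The discriminant of a conic Ax^2 + Bxy + Cy^2 + ... = 0 is B^2 - 4AC.
B^2 = 0^2 = 0
4AC = 4*3*(-2) = -24
Discriminant = 0 + 24 = 24

24


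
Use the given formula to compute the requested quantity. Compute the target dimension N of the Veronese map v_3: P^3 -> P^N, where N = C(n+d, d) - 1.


The Veronese embedding v_d: P^n -> P^N maps each point to all
degree-d monomials in n+1 homogeneous coordinates.
N = C(n+d, d) - 1
N = C(3+3, 3) - 1
N = C(6, 3) - 1
C(6, 3) = 20
N = 20 - 1 = 19

19


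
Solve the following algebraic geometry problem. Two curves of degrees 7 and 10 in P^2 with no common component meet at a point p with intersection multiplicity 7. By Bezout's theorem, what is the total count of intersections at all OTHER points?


By Bezout's theorem, the total intersection number is d1 * d2.
Total = 7 * 10 = 70
Intersection multiplicity at p = 7
Remaining intersections = 70 - 7 = 63

63


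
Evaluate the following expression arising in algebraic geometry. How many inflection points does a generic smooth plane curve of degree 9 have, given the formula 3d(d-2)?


For a general smooth plane curve C of degree d, the inflection points are
the intersection of C with its Hessian curve, which has degree 3(d-2).
By Bezout, the total intersection number is d * 3(d-2) = 9 * 21 = 189.
For a general curve every flex is ordinary, so each contributes
multiplicity 1 to C·Hess(C), and the number of distinct inflection
points is 3d(d-2).
Inflection points = 3*9*(9-2) = 3*9*7 = 189

189


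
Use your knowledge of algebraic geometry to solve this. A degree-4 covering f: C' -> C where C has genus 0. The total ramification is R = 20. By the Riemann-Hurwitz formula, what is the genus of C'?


Riemann-Hurwitz formula: 2g' - 2 = d(2g - 2) + R
Given: d = 4, g = 0, R = 20
2g' - 2 = 4*(2*0 - 2) + 20
2g' - 2 = 4*(-2) + 20
2g' - 2 = -8 + 20 = 12
2g' = 14
g' = 7

7


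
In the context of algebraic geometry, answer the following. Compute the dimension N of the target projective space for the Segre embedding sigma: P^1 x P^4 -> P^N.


The Segre embedding maps P^m x P^n into P^N via
all products of coordinates from each factor.
N = (m+1)(n+1) - 1
N = (1+1)(4+1) - 1
N = 2*5 - 1
N = 10 - 1 = 9

9


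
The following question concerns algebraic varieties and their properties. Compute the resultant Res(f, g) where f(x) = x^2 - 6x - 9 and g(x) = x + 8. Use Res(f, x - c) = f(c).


For Res(f, x - c), we evaluate f at x = c.
f(-8) = (-8)^2 - 6*(-8) - 9
= 64 + 48 - 9
= 112 - 9 = 103
Res(f, g) = 103

103


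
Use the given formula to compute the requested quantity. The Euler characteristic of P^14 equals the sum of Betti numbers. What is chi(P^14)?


The complex projective space P^14 has one cell in each even real dimension 0, 2, ..., 28.
The cohomology groups are H^{2k}(P^14) = Z for k = 0,...,14, and 0 otherwise.
Euler characteristic = sum of Betti numbers = 1 per even-dimensional cohomology group.
chi(P^14) = 14 + 1 = 15

15


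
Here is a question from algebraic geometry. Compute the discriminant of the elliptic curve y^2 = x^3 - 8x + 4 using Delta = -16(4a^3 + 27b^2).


Compute each component:
4a^3 = 4*(-8)^3 = 4*(-512) = -2048
27b^2 = 27*4^2 = 27*16 = 432
4a^3 + 27b^2 = -2048 + 432 = -1616
Delta = -16*(-1616) = 25856

25856


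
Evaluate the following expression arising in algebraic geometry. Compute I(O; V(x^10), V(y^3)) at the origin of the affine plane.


The intersection multiplicity of V(x^a) and V(y^b) at the origin is:
I(O; V(x^10), V(y^3)) = dim_k(k[x,y]/(x^10, y^3))
A basis for k[x,y]/(x^10, y^3) is the set of monomials x^i * y^j
where 0 <= i < 10 and 0 <= j < 3.
The number of such monomials is 10 * 3 = 30

30


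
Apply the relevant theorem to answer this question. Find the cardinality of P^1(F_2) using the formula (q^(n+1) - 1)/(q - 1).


P^1(F_2) has (q^(n+1) - 1)/(q - 1) points.
= 2^1 + 2^0
= 2 + 1
= 3

3


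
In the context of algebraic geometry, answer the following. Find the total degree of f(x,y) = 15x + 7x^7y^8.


Examine each term for its total degree (sum of exponents).
  Term '15x' has total degree 1+0 = 1.
  Term '7x^7y^8' has total degree 7+8 = 15.
The maximum total degree among all terms is 15.

15


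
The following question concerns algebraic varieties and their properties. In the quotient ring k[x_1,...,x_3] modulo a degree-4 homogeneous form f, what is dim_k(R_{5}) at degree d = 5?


For R = k[x_1,...,x_n]/(f) with f homogeneous of degree e:
The Hilbert series is (1 - t^e)/(1 - t)^n.
So h(d) = C(d+n-1, n-1) - C(d-e+n-1, n-1) for d >= e.
With n=3, e=4, d=5:
C(5+3-1, 3-1) = C(7, 2) = 21
C(5-4+3-1, 3-1) = C(3, 2) = 3
h(5) = 21 - 3 = 18

18


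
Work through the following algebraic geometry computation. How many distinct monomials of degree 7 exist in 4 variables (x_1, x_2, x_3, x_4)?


The number of degree-7 monomials in 4 variables is C(d+n-1, n-1).
= C(7+4-1, 4-1) = C(10, 3)
= 120

120


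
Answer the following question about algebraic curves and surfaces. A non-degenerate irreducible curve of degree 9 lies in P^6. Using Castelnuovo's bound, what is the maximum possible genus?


Castelnuovo's bound: write d - 1 = m(r-1) + epsilon with 0 <= epsilon < r-1.
d - 1 = 9 - 1 = 8
r - 1 = 6 - 1 = 5
8 = 1*5 + 3, so m = 1, epsilon = 3
pi(d, r) = m(m-1)(r-1)/2 + m*epsilon
= 1*0*5/2 + 1*3
= 0/2 + 3
= 0 + 3 = 3

3


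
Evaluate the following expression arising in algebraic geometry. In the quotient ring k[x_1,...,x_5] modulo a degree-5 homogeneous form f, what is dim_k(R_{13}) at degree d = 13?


For R = k[x_1,...,x_n]/(f) with f homogeneous of degree e:
The Hilbert series is (1 - t^e)/(1 - t)^n.
So h(d) = C(d+n-1, n-1) - C(d-e+n-1, n-1) for d >= e.
With n=5, e=5, d=13:
C(13+5-1, 5-1) = C(17, 4) = 2380
C(13-5+5-1, 5-1) = C(12, 4) = 495
h(13) = 2380 - 495 = 1885

1885


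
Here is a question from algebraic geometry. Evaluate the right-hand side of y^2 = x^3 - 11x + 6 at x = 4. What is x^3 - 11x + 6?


Compute x^3 - 11x + 6 at x = 4:
x^3 = 4^3 = 64
(-11)*x = (-11)*4 = -44
Sum: 64 - 44 + 6 = 26

26


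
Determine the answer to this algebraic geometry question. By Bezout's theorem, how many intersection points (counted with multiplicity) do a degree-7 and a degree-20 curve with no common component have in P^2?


Bezout's theorem states the intersection count equals the product of degrees.
Intersection count = 7 * 20 = 140

140


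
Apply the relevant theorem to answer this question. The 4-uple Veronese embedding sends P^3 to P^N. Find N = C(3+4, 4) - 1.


The Veronese embedding v_d: P^n -> P^N maps each point to all
degree-d monomials in n+1 homogeneous coordinates.
N = C(n+d, d) - 1
N = C(3+4, 4) - 1
N = C(7, 4) - 1
C(7, 4) = 35
N = 35 - 1 = 34

34


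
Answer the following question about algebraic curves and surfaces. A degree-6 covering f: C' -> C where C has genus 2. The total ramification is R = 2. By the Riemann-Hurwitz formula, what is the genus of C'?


Riemann-Hurwitz formula: 2g' - 2 = d(2g - 2) + R
Given: d = 6, g = 2, R = 2
2g' - 2 = 6*(2*2 - 2) + 2
2g' - 2 = 6*2 + 2
2g' - 2 = 12 + 2 = 14
2g' = 16
g' = 8

8


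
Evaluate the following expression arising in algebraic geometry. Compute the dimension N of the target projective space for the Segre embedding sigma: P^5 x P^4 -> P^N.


The Segre embedding maps P^m x P^n into P^N via
all products of coordinates from each factor.
N = (m+1)(n+1) - 1
N = (5+1)(4+1) - 1
N = 6*5 - 1
N = 30 - 1 = 29

29


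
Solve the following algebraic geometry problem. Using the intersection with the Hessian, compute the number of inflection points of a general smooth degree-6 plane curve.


For a general smooth plane curve C of degree d, the inflection points are
the intersection of C with its Hessian curve, which has degree 3(d-2).
By Bezout, the total intersection number is d * 3(d-2) = 6 * 12 = 72.
For a general curve every flex is ordinary, so each contributes
multiplicity 1 to C·Hess(C), and the number of distinct inflection
points is 3d(d-2).
Inflection points = 3*6*(6-2) = 3*6*4 = 72

72


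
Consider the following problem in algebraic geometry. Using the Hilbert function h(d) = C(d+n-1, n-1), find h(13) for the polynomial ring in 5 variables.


The Hilbert function for the polynomial ring in 5 variables is:
h(d) = C(d+n-1, n-1)
h(13) = C(13+5-1, 5-1) = C(17, 4)
= 17! / (4! * 13!)
= 2380

2380


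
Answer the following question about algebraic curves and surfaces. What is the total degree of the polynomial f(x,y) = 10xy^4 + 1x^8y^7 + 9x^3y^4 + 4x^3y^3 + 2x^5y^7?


Examine each term for its total degree (sum of exponents).
  Term '10xy^4' has total degree 1+4 = 5.
  Term '1x^8y^7' has total degree 8+7 = 15.
  Term '9x^3y^4' has total degree 3+4 = 7.
  Term '4x^3y^3' has total degree 3+3 = 6.
  Term '2x^5y^7' has total degree 5+7 = 12.
The maximum total degree among all terms is 15.

15


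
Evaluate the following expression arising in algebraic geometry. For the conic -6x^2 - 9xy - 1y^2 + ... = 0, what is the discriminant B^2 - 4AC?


The discriminant of a conic Ax^2 + Bxy + Cy^2 + ... = 0 is B^2 - 4AC.
B^2 = (-9)^2 = 81
4AC = 4*(-6)*(-1) = 24
Discriminant = 81 - 24 = 57

57


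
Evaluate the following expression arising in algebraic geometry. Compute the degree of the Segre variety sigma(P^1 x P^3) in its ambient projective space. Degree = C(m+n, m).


The degree of the Segre variety P^1 x P^3 is C(m+n, m).
= C(4, 1)
= 4

4


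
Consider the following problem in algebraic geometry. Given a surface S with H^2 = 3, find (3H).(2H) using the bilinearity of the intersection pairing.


Using bilinearity of the intersection pairing on a surface S:
(aH).(bH) = ab * (H.H)
We have H^2 = 3.
D.E = (3H).(2H) = 3*2*3
= 6*3
= 18

18


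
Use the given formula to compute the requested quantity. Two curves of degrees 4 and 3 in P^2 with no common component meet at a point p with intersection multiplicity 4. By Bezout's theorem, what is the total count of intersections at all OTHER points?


By Bezout's theorem, the total intersection number is d1 * d2.
Total = 4 * 3 = 12
Intersection multiplicity at p = 4
Remaining intersections = 12 - 4 = 8

8


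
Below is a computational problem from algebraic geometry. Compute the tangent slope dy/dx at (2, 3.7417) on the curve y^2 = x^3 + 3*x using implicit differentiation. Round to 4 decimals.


Using implicit differentiation of y^2 = x^3 + 3*x:
2y * dy/dx = 3x^2 + 3
dy/dx = (3x^2 + 3)/(2y)
Numerator: 3*2^2 + 3 = 15
Denominator: 2*3.7417 = 7.4834
dy/dx = 15/7.4834 = 2.0044

2.0044


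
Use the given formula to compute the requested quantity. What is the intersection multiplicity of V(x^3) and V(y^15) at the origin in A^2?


The intersection multiplicity of V(x^a) and V(y^b) at the origin is:
I(O; V(x^3), V(y^15)) = dim_k(k[x,y]/(x^3, y^15))
A basis for k[x,y]/(x^3, y^15) is the set of monomials x^i * y^j
where 0 <= i < 3 and 0 <= j < 15.
The number of such monomials is 3 * 15 = 45

45


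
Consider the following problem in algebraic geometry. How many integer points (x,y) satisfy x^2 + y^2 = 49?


Systematically check integer values of x where x^2 <= 49.
For each valid x, check if 49 - x^2 is a perfect square.
x=0: 49 - 0 = 49, sqrt = 7 (valid)
x=7: 49 - 49 = 0, sqrt = 0 (valid)
Total integer solutions found: 4

4


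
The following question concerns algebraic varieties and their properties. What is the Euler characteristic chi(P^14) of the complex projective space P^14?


The complex projective space P^14 has one cell in each even real dimension 0, 2, ..., 28.
The cohomology groups are H^{2k}(P^14) = Z for k = 0,...,14, and 0 otherwise.
Euler characteristic = sum of Betti numbers = 1 per even-dimensional cohomology group.
chi(P^14) = 14 + 1 = 15

15


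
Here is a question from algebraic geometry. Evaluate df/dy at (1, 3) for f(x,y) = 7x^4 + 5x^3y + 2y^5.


df/dy = 5*x^3 + 5*2*y^4
At (1,3): 5*1^3 + 5*2*3^4
= 5 + 810
= 815

815


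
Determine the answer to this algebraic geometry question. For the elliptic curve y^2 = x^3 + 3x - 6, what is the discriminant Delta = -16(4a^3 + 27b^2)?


Compute each component:
4a^3 = 4*3^3 = 4*27 = 108
27b^2 = 27*(-6)^2 = 27*36 = 972
4a^3 + 27b^2 = 108 + 972 = 1080
Delta = -16*1080 = -17280

-17280


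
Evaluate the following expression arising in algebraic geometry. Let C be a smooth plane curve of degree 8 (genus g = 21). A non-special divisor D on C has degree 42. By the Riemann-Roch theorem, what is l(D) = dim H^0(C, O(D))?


First, compute the genus of a smooth plane curve of degree 8:
g = (d-1)(d-2)/2 = (8-1)(8-2)/2 = 21
For a non-special divisor D (i.e., h^1(D) = 0), Riemann-Roch gives:
l(D) = deg(D) - g + 1
Since deg(D) = 42 >= 2g - 1 = 41, D is non-special.
l(D) = 42 - 21 + 1 = 22

22


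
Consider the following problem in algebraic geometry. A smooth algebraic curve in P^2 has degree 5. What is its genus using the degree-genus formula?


Using the genus formula for smooth plane curves:
g = (d-1)(d-2)/2
g = (5-1)(5-2)/2
g = 4*3/2
g = 12/2 = 6

6


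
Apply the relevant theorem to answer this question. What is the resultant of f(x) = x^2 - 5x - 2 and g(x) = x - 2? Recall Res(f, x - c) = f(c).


For Res(f, x - c), we evaluate f at x = c.
f(2) = 2^2 - 5*2 - 2
= 4 - 10 - 2
= -6 - 2 = -8
Res(f, g) = -8

-8


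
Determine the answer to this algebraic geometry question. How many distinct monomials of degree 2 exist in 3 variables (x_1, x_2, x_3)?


The number of degree-2 monomials in 3 variables is C(d+n-1, n-1).
= C(2+3-1, 3-1) = C(4, 2)
= 6

6


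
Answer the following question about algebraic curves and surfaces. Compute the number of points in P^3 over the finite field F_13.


P^3(F_13) has (q^(n+1) - 1)/(q - 1) points.
= 13^3 + 13^2 + 13^1 + 13^0
= 2197 + 169 + 13 + 1
= 2380

2380


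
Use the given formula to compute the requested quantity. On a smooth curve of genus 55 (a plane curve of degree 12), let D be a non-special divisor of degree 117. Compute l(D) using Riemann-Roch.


First, compute the genus of a smooth plane curve of degree 12:
g = (d-1)(d-2)/2 = (12-1)(12-2)/2 = 55
For a non-special divisor D (i.e., h^1(D) = 0), Riemann-Roch gives:
l(D) = deg(D) - g + 1
Since deg(D) = 117 >= 2g - 1 = 109, D is non-special.
l(D) = 117 - 55 + 1 = 63

63


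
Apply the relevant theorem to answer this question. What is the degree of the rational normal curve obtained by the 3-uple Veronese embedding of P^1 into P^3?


The rational normal curve in P^3 is the image of P^1 under the 3-uple Veronese.
A general hyperplane in P^3 pulls back to a degree-3 form on P^1, which has 3 zeros,
so the curve meets a general hyperplane in 3 points. Degree = 3.

3


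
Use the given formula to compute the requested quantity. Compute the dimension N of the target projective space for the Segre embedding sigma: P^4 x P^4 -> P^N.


The Segre embedding maps P^m x P^n into P^N via
all products of coordinates from each factor.
N = (m+1)(n+1) - 1
N = (4+1)(4+1) - 1
N = 5*5 - 1
N = 25 - 1 = 24

24


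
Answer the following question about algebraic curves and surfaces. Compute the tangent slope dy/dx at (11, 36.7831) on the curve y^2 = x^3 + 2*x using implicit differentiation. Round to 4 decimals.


Using implicit differentiation of y^2 = x^3 + 2*x:
2y * dy/dx = 3x^2 + 2
dy/dx = (3x^2 + 2)/(2y)
Numerator: 3*11^2 + 2 = 365
Denominator: 2*36.7831 = 73.5662
dy/dx = 365/73.5662 = 4.9615

4.9615


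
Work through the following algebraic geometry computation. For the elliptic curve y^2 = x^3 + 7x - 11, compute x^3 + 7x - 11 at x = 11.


Compute x^3 + 7x - 11 at x = 11:
x^3 = 11^3 = 1331
7*x = 7*11 = 77
Sum: 1331 + 77 - 11 = 1397

1397


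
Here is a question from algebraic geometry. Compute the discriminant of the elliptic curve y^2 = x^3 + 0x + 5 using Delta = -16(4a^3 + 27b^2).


Compute each component:
4a^3 = 4*0^3 = 4*0 = 0
27b^2 = 27*5^2 = 27*25 = 675
4a^3 + 27b^2 = 0 + 675 = 675
Delta = -16*675 = -10800

-10800


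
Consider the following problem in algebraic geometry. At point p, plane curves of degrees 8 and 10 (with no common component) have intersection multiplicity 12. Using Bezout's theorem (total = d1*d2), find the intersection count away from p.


By Bezout's theorem, the total intersection number is d1 * d2.
Total = 8 * 10 = 80
Intersection multiplicity at p = 12
Remaining intersections = 80 - 12 = 68

68


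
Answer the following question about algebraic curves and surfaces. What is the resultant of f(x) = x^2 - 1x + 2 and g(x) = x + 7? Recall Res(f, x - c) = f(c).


For Res(f, x - c), we evaluate f at x = c.
f(-7) = (-7)^2 - 1*(-7) + 2
= 49 + 7 + 2
= 56 + 2 = 58
Res(f, g) = 58

58


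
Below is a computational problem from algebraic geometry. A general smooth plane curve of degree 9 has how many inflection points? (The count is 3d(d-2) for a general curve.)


For a general smooth plane curve C of degree d, the inflection points are
the intersection of C with its Hessian curve, which has degree 3(d-2).
By Bezout, the total intersection number is d * 3(d-2) = 9 * 21 = 189.
For a general curve every flex is ordinary, so each contributes
multiplicity 1 to C·Hess(C), and the number of distinct inflection
points is 3d(d-2).
Inflection points = 3*9*(9-2) = 3*9*7 = 189

189


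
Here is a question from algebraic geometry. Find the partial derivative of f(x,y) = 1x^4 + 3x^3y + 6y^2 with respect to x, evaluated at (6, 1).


df/dx = 4*1*x^3 + 3*3*x^2*y
At (6,1): 4*1*6^3 + 3*3*6^2*1
= 864 + 324
= 1188

1188


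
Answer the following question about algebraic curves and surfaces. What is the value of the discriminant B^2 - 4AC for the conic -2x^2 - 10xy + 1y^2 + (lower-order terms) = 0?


The discriminant of a conic Ax^2 + Bxy + Cy^2 + ... = 0 is B^2 - 4AC.
B^2 = (-10)^2 = 100
4AC = 4*(-2)*1 = -8
Discriminant = 100 + 8 = 108

108


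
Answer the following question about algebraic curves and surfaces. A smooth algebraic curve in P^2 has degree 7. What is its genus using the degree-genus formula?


Using the genus formula for smooth plane curves:
g = (d-1)(d-2)/2
g = (7-1)(7-2)/2
g = 6*5/2
g = 30/2 = 15

15


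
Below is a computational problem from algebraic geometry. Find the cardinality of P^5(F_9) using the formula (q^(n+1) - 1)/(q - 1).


P^5(F_9) has (q^(n+1) - 1)/(q - 1) points.
= 9^5 + 9^4 + 9^3 + 9^2 + 9^1 + 9^0
= 59049 + 6561 + 729 + 81 + 9 + 1
= 66430

66430


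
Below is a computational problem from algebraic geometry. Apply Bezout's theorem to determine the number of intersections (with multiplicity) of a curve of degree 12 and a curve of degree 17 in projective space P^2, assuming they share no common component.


Bezout's theorem states the intersection count equals the product of degrees.
Intersection count = 12 * 17 = 204

204


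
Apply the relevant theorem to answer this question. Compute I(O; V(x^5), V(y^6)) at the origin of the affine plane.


The intersection multiplicity of V(x^a) and V(y^b) at the origin is:
I(O; V(x^5), V(y^6)) = dim_k(k[x,y]/(x^5, y^6))
A basis for k[x,y]/(x^5, y^6) is the set of monomials x^i * y^j
where 0 <= i < 5 and 0 <= j < 6.
The number of such monomials is 5 * 6 = 30

30


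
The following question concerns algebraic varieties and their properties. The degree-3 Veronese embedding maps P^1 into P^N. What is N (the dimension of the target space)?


The Veronese embedding v_d: P^n -> P^N maps each point to all
degree-d monomials in n+1 homogeneous coordinates.
N = C(n+d, d) - 1
N = C(1+3, 3) - 1
N = C(4, 3) - 1
C(4, 3) = 4
N = 4 - 1 = 3

3


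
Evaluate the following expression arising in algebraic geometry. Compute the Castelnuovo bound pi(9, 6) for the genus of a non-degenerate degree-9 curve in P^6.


Castelnuovo's bound: write d - 1 = m(r-1) + epsilon with 0 <= epsilon < r-1.
d - 1 = 9 - 1 = 8
r - 1 = 6 - 1 = 5
8 = 1*5 + 3, so m = 1, epsilon = 3
pi(d, r) = m(m-1)(r-1)/2 + m*epsilon
= 1*0*5/2 + 1*3
= 0/2 + 3
= 0 + 3 = 3

3


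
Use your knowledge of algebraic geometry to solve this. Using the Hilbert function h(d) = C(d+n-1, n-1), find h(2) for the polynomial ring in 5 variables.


The Hilbert function for the polynomial ring in 5 variables is:
h(d) = C(d+n-1, n-1)
h(2) = C(2+5-1, 5-1) = C(6, 4)
= 6! / (4! * 2!)
= 15

15


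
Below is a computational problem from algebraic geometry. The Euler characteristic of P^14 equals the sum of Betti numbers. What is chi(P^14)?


The complex projective space P^14 has one cell in each even real dimension 0, 2, ..., 28.
The cohomology groups are H^{2k}(P^14) = Z for k = 0,...,14, and 0 otherwise.
Euler characteristic = sum of Betti numbers = 1 per even-dimensional cohomology group.
chi(P^14) = 14 + 1 = 15

15


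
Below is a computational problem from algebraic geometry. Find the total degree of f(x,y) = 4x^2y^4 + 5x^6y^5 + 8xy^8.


Examine each term for its total degree (sum of exponents).
  Term '4x^2y^4' has total degree 2+4 = 6.
  Term '5x^6y^5' has total degree 6+5 = 11.
  Term '8xy^8' has total degree 1+8 = 9.
The maximum total degree among all terms is 11.

11


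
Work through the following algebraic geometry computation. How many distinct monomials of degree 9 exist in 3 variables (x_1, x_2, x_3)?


The number of degree-9 monomials in 3 variables is C(d+n-1, n-1).
= C(9+3-1, 3-1) = C(11, 2)
= 55

55


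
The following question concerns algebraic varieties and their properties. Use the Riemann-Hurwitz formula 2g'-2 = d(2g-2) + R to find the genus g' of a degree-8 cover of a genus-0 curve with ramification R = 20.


Riemann-Hurwitz formula: 2g' - 2 = d(2g - 2) + R
Given: d = 8, g = 0, R = 20
2g' - 2 = 8*(2*0 - 2) + 20
2g' - 2 = 8*(-2) + 20
2g' - 2 = -16 + 20 = 4
2g' = 6
g' = 3

3


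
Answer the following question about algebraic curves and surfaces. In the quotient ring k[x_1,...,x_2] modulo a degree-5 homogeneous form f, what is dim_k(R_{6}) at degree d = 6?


For R = k[x_1,...,x_n]/(f) with f homogeneous of degree e:
The Hilbert series is (1 - t^e)/(1 - t)^n.
So h(d) = C(d+n-1, n-1) - C(d-e+n-1, n-1) for d >= e.
With n=2, e=5, d=6:
C(6+2-1, 2-1) = C(7, 1) = 7
C(6-5+2-1, 2-1) = C(2, 1) = 2
h(6) = 7 - 2 = 5

5


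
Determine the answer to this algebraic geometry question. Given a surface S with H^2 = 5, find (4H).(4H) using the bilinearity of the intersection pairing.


Using bilinearity of the intersection pairing on a surface S:
(aH).(bH) = ab * (H.H)
We have H^2 = 5.
D.E = (4H).(4H) = 4*4*5
= 16*5
= 80

80


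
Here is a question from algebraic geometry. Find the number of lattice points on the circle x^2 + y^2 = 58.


Systematically check integer values of x where x^2 <= 58.
For each valid x, check if 58 - x^2 is a perfect square.
x=3: 58 - 9 = 49, sqrt = 7 (valid)
x=7: 58 - 49 = 9, sqrt = 3 (valid)
Total integer solutions found: 8

8


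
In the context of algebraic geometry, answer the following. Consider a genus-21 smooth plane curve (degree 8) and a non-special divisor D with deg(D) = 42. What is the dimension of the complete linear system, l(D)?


First, compute the genus of a smooth plane curve of degree 8:
g = (d-1)(d-2)/2 = (8-1)(8-2)/2 = 21
For a non-special divisor D (i.e., h^1(D) = 0), Riemann-Roch gives:
l(D) = deg(D) - g + 1
Since deg(D) = 42 >= 2g - 1 = 41, D is non-special.
l(D) = 42 - 21 + 1 = 22

22


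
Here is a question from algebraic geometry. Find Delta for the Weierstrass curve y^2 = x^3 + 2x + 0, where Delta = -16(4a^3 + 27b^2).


Compute each component:
4a^3 = 4*2^3 = 4*8 = 32
27b^2 = 27*0^2 = 27*0 = 0
4a^3 + 27b^2 = 32 + 0 = 32
Delta = -16*32 = -512

-512


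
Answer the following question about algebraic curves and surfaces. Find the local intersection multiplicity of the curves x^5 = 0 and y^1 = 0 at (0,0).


The intersection multiplicity of V(x^a) and V(y^b) at the origin is:
I(O; V(x^5), V(y^1)) = dim_k(k[x,y]/(x^5, y^1))
A basis for k[x,y]/(x^5, y^1) is the set of monomials x^i * y^j
where 0 <= i < 5 and 0 <= j < 1.
The number of such monomials is 5 * 1 = 5

5


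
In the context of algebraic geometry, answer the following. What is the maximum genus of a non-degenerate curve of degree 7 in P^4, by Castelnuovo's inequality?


Castelnuovo's bound: write d - 1 = m(r-1) + epsilon with 0 <= epsilon < r-1.
d - 1 = 7 - 1 = 6
r - 1 = 4 - 1 = 3
6 = 2*3 + 0, so m = 2, epsilon = 0
pi(d, r) = m(m-1)(r-1)/2 + m*epsilon
= 2*1*3/2 + 2*0
= 6/2 + 0
= 3 + 0 = 3

3


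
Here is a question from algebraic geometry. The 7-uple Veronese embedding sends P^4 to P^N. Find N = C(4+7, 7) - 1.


The Veronese embedding v_d: P^n -> P^N maps each point to all
degree-d monomials in n+1 homogeneous coordinates.
N = C(n+d, d) - 1
N = C(4+7, 7) - 1
N = C(11, 7) - 1
C(11, 7) = 330
N = 330 - 1 = 329

329


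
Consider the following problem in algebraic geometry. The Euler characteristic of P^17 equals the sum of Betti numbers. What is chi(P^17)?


The complex projective space P^17 has one cell in each even real dimension 0, 2, ..., 34.
The cohomology groups are H^{2k}(P^17) = Z for k = 0,...,17, and 0 otherwise.
Euler characteristic = sum of Betti numbers = 1 per even-dimensional cohomology group.
chi(P^17) = 17 + 1 = 18

18


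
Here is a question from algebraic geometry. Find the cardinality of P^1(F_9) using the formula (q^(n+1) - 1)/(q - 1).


P^1(F_9) has (q^(n+1) - 1)/(q - 1) points.
= 9^1 + 9^0
= 9 + 1
= 10

10


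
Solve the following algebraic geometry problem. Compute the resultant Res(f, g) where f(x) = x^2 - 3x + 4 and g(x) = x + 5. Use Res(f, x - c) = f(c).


For Res(f, x - c), we evaluate f at x = c.
f(-5) = (-5)^2 - 3*(-5) + 4
= 25 + 15 + 4
= 40 + 4 = 44
Res(f, g) = 44

44


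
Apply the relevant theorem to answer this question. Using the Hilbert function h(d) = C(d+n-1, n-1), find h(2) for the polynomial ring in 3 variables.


The Hilbert function for the polynomial ring in 3 variables is:
h(d) = C(d+n-1, n-1)
h(2) = C(2+3-1, 3-1) = C(4, 2)
= 4! / (2! * 2!)
= 6

6


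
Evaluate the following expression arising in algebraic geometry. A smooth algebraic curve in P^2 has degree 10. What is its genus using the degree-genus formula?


Using the genus formula for smooth plane curves:
g = (d-1)(d-2)/2
g = (10-1)(10-2)/2
g = 9*8/2
g = 72/2 = 36

36


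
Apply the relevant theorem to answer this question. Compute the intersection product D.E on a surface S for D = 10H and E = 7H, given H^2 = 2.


Using bilinearity of the intersection pairing on a surface S:
(aH).(bH) = ab * (H.H)
We have H^2 = 2.
D.E = (10H).(7H) = 10*7*2
= 70*2
= 140

140


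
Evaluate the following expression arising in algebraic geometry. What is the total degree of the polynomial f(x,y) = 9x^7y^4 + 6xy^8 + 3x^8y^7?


Examine each term for its total degree (sum of exponents).
  Term '9x^7y^4' has total degree 7+4 = 11.
  Term '6xy^8' has total degree 1+8 = 9.
  Term '3x^8y^7' has total degree 8+7 = 15.
The maximum total degree among all terms is 15.

15


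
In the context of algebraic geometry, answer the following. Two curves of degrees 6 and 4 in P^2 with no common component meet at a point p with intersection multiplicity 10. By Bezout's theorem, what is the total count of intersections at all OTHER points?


By Bezout's theorem, the total intersection number is d1 * d2.
Total = 6 * 4 = 24
Intersection multiplicity at p = 10
Remaining intersections = 24 - 10 = 14

14


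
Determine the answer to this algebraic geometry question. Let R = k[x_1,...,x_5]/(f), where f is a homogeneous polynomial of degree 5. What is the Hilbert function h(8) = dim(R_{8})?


For R = k[x_1,...,x_n]/(f) with f homogeneous of degree e:
The Hilbert series is (1 - t^e)/(1 - t)^n.
So h(d) = C(d+n-1, n-1) - C(d-e+n-1, n-1) for d >= e.
With n=5, e=5, d=8:
C(8+5-1, 5-1) = C(12, 4) = 495
C(8-5+5-1, 5-1) = C(7, 4) = 35
h(8) = 495 - 35 = 460

460


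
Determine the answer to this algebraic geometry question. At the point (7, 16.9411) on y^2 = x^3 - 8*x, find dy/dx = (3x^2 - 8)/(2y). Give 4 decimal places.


Using implicit differentiation of y^2 = x^3 - 8*x:
2y * dy/dx = 3x^2 - 8
dy/dx = (3x^2 - 8)/(2y)
Numerator: 3*7^2 - 8 = 139
Denominator: 2*16.9411 = 33.8822
dy/dx = 139/33.8822 = 4.1024

4.1024
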